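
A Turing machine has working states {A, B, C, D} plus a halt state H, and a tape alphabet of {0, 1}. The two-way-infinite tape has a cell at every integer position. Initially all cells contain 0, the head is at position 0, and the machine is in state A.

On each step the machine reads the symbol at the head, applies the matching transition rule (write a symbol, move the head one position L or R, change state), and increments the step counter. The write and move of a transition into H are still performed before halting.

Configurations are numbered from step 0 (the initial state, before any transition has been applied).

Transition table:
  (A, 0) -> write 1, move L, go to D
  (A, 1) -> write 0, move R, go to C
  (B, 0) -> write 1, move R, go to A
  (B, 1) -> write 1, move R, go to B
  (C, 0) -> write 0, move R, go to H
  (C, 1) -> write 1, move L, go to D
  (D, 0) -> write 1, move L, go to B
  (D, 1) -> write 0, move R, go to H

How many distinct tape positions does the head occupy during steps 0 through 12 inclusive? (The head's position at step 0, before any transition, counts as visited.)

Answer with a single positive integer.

Answer: 5

Derivation:
Step 1: in state A at pos 0, read 0 -> (A,0)->write 1,move L,goto D. Now: state=D, head=-1, tape[-2..1]=0010 (head:  ^)
Step 2: in state D at pos -1, read 0 -> (D,0)->write 1,move L,goto B. Now: state=B, head=-2, tape[-3..1]=00110 (head:  ^)
Step 3: in state B at pos -2, read 0 -> (B,0)->write 1,move R,goto A. Now: state=A, head=-1, tape[-3..1]=01110 (head:   ^)
Step 4: in state A at pos -1, read 1 -> (A,1)->write 0,move R,goto C. Now: state=C, head=0, tape[-3..1]=01010 (head:    ^)
Step 5: in state C at pos 0, read 1 -> (C,1)->write 1,move L,goto D. Now: state=D, head=-1, tape[-3..1]=01010 (head:   ^)
Step 6: in state D at pos -1, read 0 -> (D,0)->write 1,move L,goto B. Now: state=B, head=-2, tape[-3..1]=01110 (head:  ^)
Step 7: in state B at pos -2, read 1 -> (B,1)->write 1,move R,goto B. Now: state=B, head=-1, tape[-3..1]=01110 (head:   ^)
Step 8: in state B at pos -1, read 1 -> (B,1)->write 1,move R,goto B. Now: state=B, head=0, tape[-3..1]=01110 (head:    ^)
Step 9: in state B at pos 0, read 1 -> (B,1)->write 1,move R,goto B. Now: state=B, head=1, tape[-3..2]=011100 (head:     ^)
Step 10: in state B at pos 1, read 0 -> (B,0)->write 1,move R,goto A. Now: state=A, head=2, tape[-3..3]=0111100 (head:      ^)
Step 11: in state A at pos 2, read 0 -> (A,0)->write 1,move L,goto D. Now: state=D, head=1, tape[-3..3]=0111110 (head:     ^)
Step 12: in state D at pos 1, read 1 -> (D,1)->write 0,move R,goto H. Now: state=H, head=2, tape[-3..3]=0111010 (head:      ^)
Head positions at steps 0..12: starting at 0, distinct positions visited = {-2, -1, 0, 1, 2} -> 5 position(s)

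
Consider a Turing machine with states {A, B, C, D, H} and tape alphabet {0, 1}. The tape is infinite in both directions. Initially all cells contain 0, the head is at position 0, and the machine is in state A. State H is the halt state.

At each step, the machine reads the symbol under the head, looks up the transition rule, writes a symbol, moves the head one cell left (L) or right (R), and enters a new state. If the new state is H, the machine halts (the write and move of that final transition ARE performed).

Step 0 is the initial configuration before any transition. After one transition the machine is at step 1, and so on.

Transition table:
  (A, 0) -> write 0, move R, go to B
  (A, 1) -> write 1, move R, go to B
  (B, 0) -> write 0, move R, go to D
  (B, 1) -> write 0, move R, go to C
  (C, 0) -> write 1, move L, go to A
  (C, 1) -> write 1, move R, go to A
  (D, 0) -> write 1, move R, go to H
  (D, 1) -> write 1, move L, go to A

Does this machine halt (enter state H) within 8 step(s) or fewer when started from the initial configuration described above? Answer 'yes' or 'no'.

Answer: yes

Derivation:
Step 1: in state A at pos 0, read 0 -> (A,0)->write 0,move R,goto B. Now: state=B, head=1, tape[-1..2]=0000 (head:   ^)
Step 2: in state B at pos 1, read 0 -> (B,0)->write 0,move R,goto D. Now: state=D, head=2, tape[-1..3]=00000 (head:    ^)
Step 3: in state D at pos 2, read 0 -> (D,0)->write 1,move R,goto H. Now: state=H, head=3, tape[-1..4]=000100 (head:     ^)
State H reached at step 3; 3 <= 8 -> yes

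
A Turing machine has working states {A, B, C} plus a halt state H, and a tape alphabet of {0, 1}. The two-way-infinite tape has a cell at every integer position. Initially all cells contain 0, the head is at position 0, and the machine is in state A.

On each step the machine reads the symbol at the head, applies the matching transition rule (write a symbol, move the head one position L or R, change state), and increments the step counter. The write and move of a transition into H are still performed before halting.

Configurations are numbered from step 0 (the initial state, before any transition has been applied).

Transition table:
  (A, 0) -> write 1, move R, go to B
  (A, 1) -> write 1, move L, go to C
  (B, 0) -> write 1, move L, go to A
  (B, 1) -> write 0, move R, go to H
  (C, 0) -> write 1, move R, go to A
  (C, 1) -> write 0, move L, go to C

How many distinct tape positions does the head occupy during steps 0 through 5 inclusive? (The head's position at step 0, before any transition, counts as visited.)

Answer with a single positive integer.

Step 1: in state A at pos 0, read 0 -> (A,0)->write 1,move R,goto B. Now: state=B, head=1, tape[-1..2]=0100 (head:   ^)
Step 2: in state B at pos 1, read 0 -> (B,0)->write 1,move L,goto A. Now: state=A, head=0, tape[-1..2]=0110 (head:  ^)
Step 3: in state A at pos 0, read 1 -> (A,1)->write 1,move L,goto C. Now: state=C, head=-1, tape[-2..2]=00110 (head:  ^)
Step 4: in state C at pos -1, read 0 -> (C,0)->write 1,move R,goto A. Now: state=A, head=0, tape[-2..2]=01110 (head:   ^)
Step 5: in state A at pos 0, read 1 -> (A,1)->write 1,move L,goto C. Now: state=C, head=-1, tape[-2..2]=01110 (head:  ^)
Head positions at steps 0..5: starting at 0, distinct positions visited = {-1, 0, 1} -> 3 position(s)

Answer: 3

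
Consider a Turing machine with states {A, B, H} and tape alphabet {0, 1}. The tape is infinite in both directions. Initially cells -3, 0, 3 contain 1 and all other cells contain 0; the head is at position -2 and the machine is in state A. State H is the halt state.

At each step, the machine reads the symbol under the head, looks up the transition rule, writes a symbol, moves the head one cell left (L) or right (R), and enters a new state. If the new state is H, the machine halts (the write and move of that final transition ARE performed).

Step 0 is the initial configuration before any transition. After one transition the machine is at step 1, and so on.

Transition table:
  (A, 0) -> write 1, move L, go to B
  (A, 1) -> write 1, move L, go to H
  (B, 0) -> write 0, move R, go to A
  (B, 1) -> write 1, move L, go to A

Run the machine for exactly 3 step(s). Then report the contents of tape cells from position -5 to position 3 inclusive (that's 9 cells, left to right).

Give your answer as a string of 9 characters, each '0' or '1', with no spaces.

Step 1: in state A at pos -2, read 0 -> (A,0)->write 1,move L,goto B. Now: state=B, head=-3, tape[-4..4]=011010010 (head:  ^)
Step 2: in state B at pos -3, read 1 -> (B,1)->write 1,move L,goto A. Now: state=A, head=-4, tape[-5..4]=0011010010 (head:  ^)
Step 3: in state A at pos -4, read 0 -> (A,0)->write 1,move L,goto B. Now: state=B, head=-5, tape[-6..4]=00111010010 (head:  ^)

Answer: 011101001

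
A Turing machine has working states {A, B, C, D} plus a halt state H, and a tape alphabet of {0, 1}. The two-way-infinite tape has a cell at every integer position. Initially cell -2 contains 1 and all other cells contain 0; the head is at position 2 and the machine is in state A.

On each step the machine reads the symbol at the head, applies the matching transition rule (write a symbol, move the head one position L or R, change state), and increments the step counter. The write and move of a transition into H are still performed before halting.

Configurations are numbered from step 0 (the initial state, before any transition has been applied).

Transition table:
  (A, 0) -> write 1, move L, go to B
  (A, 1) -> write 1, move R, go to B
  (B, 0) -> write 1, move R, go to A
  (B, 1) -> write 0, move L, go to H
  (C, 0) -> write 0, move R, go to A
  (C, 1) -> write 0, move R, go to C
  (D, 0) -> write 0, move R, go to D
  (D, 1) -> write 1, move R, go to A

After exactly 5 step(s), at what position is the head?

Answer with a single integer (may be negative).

Answer: 3

Derivation:
Step 1: in state A at pos 2, read 0 -> (A,0)->write 1,move L,goto B. Now: state=B, head=1, tape[-3..3]=0100010 (head:     ^)
Step 2: in state B at pos 1, read 0 -> (B,0)->write 1,move R,goto A. Now: state=A, head=2, tape[-3..3]=0100110 (head:      ^)
Step 3: in state A at pos 2, read 1 -> (A,1)->write 1,move R,goto B. Now: state=B, head=3, tape[-3..4]=01001100 (head:       ^)
Step 4: in state B at pos 3, read 0 -> (B,0)->write 1,move R,goto A. Now: state=A, head=4, tape[-3..5]=010011100 (head:        ^)
Step 5: in state A at pos 4, read 0 -> (A,0)->write 1,move L,goto B. Now: state=B, head=3, tape[-3..5]=010011110 (head:       ^)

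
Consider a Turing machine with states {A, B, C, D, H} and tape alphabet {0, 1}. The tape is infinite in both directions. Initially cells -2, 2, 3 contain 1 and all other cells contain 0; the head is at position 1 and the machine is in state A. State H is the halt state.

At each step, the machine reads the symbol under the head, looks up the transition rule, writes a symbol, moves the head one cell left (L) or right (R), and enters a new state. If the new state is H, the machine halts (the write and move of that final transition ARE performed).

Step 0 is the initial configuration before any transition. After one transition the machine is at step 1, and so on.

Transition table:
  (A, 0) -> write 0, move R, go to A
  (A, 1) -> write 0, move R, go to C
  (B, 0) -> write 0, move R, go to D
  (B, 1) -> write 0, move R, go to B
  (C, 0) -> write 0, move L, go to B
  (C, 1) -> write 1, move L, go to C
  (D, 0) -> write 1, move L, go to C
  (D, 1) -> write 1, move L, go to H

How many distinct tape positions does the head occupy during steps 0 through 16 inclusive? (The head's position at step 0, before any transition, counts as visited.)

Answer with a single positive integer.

Step 1: in state A at pos 1, read 0 -> (A,0)->write 0,move R,goto A. Now: state=A, head=2, tape[-3..4]=01000110 (head:      ^)
Step 2: in state A at pos 2, read 1 -> (A,1)->write 0,move R,goto C. Now: state=C, head=3, tape[-3..4]=01000010 (head:       ^)
Step 3: in state C at pos 3, read 1 -> (C,1)->write 1,move L,goto C. Now: state=C, head=2, tape[-3..4]=01000010 (head:      ^)
Step 4: in state C at pos 2, read 0 -> (C,0)->write 0,move L,goto B. Now: state=B, head=1, tape[-3..4]=01000010 (head:     ^)
Step 5: in state B at pos 1, read 0 -> (B,0)->write 0,move R,goto D. Now: state=D, head=2, tape[-3..4]=01000010 (head:      ^)
Step 6: in state D at pos 2, read 0 -> (D,0)->write 1,move L,goto C. Now: state=C, head=1, tape[-3..4]=01000110 (head:     ^)
Step 7: in state C at pos 1, read 0 -> (C,0)->write 0,move L,goto B. Now: state=B, head=0, tape[-3..4]=01000110 (head:    ^)
Step 8: in state B at pos 0, read 0 -> (B,0)->write 0,move R,goto D. Now: state=D, head=1, tape[-3..4]=01000110 (head:     ^)
Step 9: in state D at pos 1, read 0 -> (D,0)->write 1,move L,goto C. Now: state=C, head=0, tape[-3..4]=01001110 (head:    ^)
Step 10: in state C at pos 0, read 0 -> (C,0)->write 0,move L,goto B. Now: state=B, head=-1, tape[-3..4]=01001110 (head:   ^)
Step 11: in state B at pos -1, read 0 -> (B,0)->write 0,move R,goto D. Now: state=D, head=0, tape[-3..4]=01001110 (head:    ^)
Step 12: in state D at pos 0, read 0 -> (D,0)->write 1,move L,goto C. Now: state=C, head=-1, tape[-3..4]=01011110 (head:   ^)
Step 13: in state C at pos -1, read 0 -> (C,0)->write 0,move L,goto B. Now: state=B, head=-2, tape[-3..4]=01011110 (head:  ^)
Step 14: in state B at pos -2, read 1 -> (B,1)->write 0,move R,goto B. Now: state=B, head=-1, tape[-3..4]=00011110 (head:   ^)
Step 15: in state B at pos -1, read 0 -> (B,0)->write 0,move R,goto D. Now: state=D, head=0, tape[-3..4]=00011110 (head:    ^)
Step 16: in state D at pos 0, read 1 -> (D,1)->write 1,move L,goto H. Now: state=H, head=-1, tape[-3..4]=00011110 (head:   ^)
Head positions at steps 0..16: starting at 1, distinct positions visited = {-2, -1, 0, 1, 2, 3} -> 6 position(s)

Answer: 6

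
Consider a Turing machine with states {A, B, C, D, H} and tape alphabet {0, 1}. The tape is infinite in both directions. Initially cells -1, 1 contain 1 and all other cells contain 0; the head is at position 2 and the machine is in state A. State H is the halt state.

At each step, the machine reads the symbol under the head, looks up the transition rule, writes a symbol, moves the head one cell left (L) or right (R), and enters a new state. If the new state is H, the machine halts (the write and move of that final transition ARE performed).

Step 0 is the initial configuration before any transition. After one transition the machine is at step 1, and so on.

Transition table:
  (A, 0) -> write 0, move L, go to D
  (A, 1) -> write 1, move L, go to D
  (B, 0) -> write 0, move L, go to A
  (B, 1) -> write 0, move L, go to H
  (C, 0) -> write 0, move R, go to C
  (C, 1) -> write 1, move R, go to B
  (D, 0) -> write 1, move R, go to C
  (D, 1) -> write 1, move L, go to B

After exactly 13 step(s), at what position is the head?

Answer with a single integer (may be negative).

Answer: -3

Derivation:
Step 1: in state A at pos 2, read 0 -> (A,0)->write 0,move L,goto D. Now: state=D, head=1, tape[-2..3]=010100 (head:    ^)
Step 2: in state D at pos 1, read 1 -> (D,1)->write 1,move L,goto B. Now: state=B, head=0, tape[-2..3]=010100 (head:   ^)
Step 3: in state B at pos 0, read 0 -> (B,0)->write 0,move L,goto A. Now: state=A, head=-1, tape[-2..3]=010100 (head:  ^)
Step 4: in state A at pos -1, read 1 -> (A,1)->write 1,move L,goto D. Now: state=D, head=-2, tape[-3..3]=0010100 (head:  ^)
Step 5: in state D at pos -2, read 0 -> (D,0)->write 1,move R,goto C. Now: state=C, head=-1, tape[-3..3]=0110100 (head:   ^)
Step 6: in state C at pos -1, read 1 -> (C,1)->write 1,move R,goto B. Now: state=B, head=0, tape[-3..3]=0110100 (head:    ^)
Step 7: in state B at pos 0, read 0 -> (B,0)->write 0,move L,goto A. Now: state=A, head=-1, tape[-3..3]=0110100 (head:   ^)
Step 8: in state A at pos -1, read 1 -> (A,1)->write 1,move L,goto D. Now: state=D, head=-2, tape[-3..3]=0110100 (head:  ^)
Step 9: in state D at pos -2, read 1 -> (D,1)->write 1,move L,goto B. Now: state=B, head=-3, tape[-4..3]=00110100 (head:  ^)
Step 10: in state B at pos -3, read 0 -> (B,0)->write 0,move L,goto A. Now: state=A, head=-4, tape[-5..3]=000110100 (head:  ^)
Step 11: in state A at pos -4, read 0 -> (A,0)->write 0,move L,goto D. Now: state=D, head=-5, tape[-6..3]=0000110100 (head:  ^)
Step 12: in state D at pos -5, read 0 -> (D,0)->write 1,move R,goto C. Now: state=C, head=-4, tape[-6..3]=0100110100 (head:   ^)
Step 13: in state C at pos -4, read 0 -> (C,0)->write 0,move R,goto C. Now: state=C, head=-3, tape[-6..3]=0100110100 (head:    ^)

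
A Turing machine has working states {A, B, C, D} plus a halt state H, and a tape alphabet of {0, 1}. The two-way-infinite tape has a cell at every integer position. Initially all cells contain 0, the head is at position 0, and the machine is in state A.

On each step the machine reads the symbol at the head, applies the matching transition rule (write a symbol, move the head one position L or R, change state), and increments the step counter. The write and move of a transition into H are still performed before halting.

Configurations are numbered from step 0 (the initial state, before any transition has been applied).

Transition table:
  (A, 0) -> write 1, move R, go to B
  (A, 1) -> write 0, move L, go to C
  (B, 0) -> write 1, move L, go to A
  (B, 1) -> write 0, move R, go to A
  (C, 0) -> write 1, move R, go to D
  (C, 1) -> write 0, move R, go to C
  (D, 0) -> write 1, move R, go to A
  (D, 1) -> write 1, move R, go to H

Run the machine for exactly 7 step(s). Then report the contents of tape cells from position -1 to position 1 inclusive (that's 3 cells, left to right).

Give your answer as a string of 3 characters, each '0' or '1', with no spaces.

Step 1: in state A at pos 0, read 0 -> (A,0)->write 1,move R,goto B. Now: state=B, head=1, tape[-1..2]=0100 (head:   ^)
Step 2: in state B at pos 1, read 0 -> (B,0)->write 1,move L,goto A. Now: state=A, head=0, tape[-1..2]=0110 (head:  ^)
Step 3: in state A at pos 0, read 1 -> (A,1)->write 0,move L,goto C. Now: state=C, head=-1, tape[-2..2]=00010 (head:  ^)
Step 4: in state C at pos -1, read 0 -> (C,0)->write 1,move R,goto D. Now: state=D, head=0, tape[-2..2]=01010 (head:   ^)
Step 5: in state D at pos 0, read 0 -> (D,0)->write 1,move R,goto A. Now: state=A, head=1, tape[-2..2]=01110 (head:    ^)
Step 6: in state A at pos 1, read 1 -> (A,1)->write 0,move L,goto C. Now: state=C, head=0, tape[-2..2]=01100 (head:   ^)
Step 7: in state C at pos 0, read 1 -> (C,1)->write 0,move R,goto C. Now: state=C, head=1, tape[-2..2]=01000 (head:    ^)

Answer: 100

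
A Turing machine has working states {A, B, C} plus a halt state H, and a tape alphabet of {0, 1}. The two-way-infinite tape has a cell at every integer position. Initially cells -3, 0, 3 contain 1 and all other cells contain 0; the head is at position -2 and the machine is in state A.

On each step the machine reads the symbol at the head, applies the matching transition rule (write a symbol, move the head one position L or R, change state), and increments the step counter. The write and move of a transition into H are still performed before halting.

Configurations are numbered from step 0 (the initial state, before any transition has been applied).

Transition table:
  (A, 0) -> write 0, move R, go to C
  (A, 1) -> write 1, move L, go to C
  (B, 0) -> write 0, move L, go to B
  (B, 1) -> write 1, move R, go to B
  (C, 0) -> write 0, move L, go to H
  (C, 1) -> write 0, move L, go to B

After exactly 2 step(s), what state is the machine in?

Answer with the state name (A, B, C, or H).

Answer: H

Derivation:
Step 1: in state A at pos -2, read 0 -> (A,0)->write 0,move R,goto C. Now: state=C, head=-1, tape[-4..4]=010010010 (head:    ^)
Step 2: in state C at pos -1, read 0 -> (C,0)->write 0,move L,goto H. Now: state=H, head=-2, tape[-4..4]=010010010 (head:   ^)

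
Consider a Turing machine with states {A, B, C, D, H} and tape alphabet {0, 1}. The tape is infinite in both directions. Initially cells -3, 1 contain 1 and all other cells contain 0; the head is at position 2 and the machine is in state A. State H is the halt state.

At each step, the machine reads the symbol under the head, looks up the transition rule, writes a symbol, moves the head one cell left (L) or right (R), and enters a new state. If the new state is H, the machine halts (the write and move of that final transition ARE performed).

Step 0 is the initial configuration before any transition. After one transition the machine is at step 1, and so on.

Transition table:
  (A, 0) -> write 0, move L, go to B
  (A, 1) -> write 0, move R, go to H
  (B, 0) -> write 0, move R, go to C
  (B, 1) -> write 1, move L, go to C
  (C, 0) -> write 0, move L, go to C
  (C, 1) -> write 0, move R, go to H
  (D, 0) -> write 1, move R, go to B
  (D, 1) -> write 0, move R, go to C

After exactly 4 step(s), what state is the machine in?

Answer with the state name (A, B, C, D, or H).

Answer: C

Derivation:
Step 1: in state A at pos 2, read 0 -> (A,0)->write 0,move L,goto B. Now: state=B, head=1, tape[-4..3]=01000100 (head:      ^)
Step 2: in state B at pos 1, read 1 -> (B,1)->write 1,move L,goto C. Now: state=C, head=0, tape[-4..3]=01000100 (head:     ^)
Step 3: in state C at pos 0, read 0 -> (C,0)->write 0,move L,goto C. Now: state=C, head=-1, tape[-4..3]=01000100 (head:    ^)
Step 4: in state C at pos -1, read 0 -> (C,0)->write 0,move L,goto C. Now: state=C, head=-2, tape[-4..3]=01000100 (head:   ^)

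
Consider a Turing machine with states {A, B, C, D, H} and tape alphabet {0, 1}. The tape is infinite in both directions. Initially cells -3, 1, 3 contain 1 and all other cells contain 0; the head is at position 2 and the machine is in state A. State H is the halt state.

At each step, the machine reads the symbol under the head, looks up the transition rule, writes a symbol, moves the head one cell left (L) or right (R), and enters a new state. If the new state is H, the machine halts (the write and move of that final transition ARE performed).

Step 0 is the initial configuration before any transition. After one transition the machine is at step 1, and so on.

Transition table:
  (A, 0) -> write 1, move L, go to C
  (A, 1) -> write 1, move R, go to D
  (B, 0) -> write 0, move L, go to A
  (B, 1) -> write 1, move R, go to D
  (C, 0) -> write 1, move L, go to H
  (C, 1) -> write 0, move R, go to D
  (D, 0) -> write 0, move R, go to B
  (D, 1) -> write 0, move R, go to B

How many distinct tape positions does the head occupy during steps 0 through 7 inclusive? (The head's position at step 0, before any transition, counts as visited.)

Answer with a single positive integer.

Step 1: in state A at pos 2, read 0 -> (A,0)->write 1,move L,goto C. Now: state=C, head=1, tape[-4..4]=010001110 (head:      ^)
Step 2: in state C at pos 1, read 1 -> (C,1)->write 0,move R,goto D. Now: state=D, head=2, tape[-4..4]=010000110 (head:       ^)
Step 3: in state D at pos 2, read 1 -> (D,1)->write 0,move R,goto B. Now: state=B, head=3, tape[-4..4]=010000010 (head:        ^)
Step 4: in state B at pos 3, read 1 -> (B,1)->write 1,move R,goto D. Now: state=D, head=4, tape[-4..5]=0100000100 (head:         ^)
Step 5: in state D at pos 4, read 0 -> (D,0)->write 0,move R,goto B. Now: state=B, head=5, tape[-4..6]=01000001000 (head:          ^)
Step 6: in state B at pos 5, read 0 -> (B,0)->write 0,move L,goto A. Now: state=A, head=4, tape[-4..6]=01000001000 (head:         ^)
Step 7: in state A at pos 4, read 0 -> (A,0)->write 1,move L,goto C. Now: state=C, head=3, tape[-4..6]=01000001100 (head:        ^)
Head positions at steps 0..7: starting at 2, distinct positions visited = {1, 2, 3, 4, 5} -> 5 position(s)

Answer: 5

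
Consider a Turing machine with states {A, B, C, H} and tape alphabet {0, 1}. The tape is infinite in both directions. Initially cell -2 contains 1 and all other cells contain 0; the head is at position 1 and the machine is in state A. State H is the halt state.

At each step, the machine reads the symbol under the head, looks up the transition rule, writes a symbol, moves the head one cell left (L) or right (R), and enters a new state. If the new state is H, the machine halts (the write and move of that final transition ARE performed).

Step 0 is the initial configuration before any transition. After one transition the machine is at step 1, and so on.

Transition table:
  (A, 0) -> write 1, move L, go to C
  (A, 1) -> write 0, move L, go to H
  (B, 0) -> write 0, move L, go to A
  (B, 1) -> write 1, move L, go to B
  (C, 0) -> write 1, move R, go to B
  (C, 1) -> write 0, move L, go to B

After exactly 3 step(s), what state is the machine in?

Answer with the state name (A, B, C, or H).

Answer: B

Derivation:
Step 1: in state A at pos 1, read 0 -> (A,0)->write 1,move L,goto C. Now: state=C, head=0, tape[-3..2]=010010 (head:    ^)
Step 2: in state C at pos 0, read 0 -> (C,0)->write 1,move R,goto B. Now: state=B, head=1, tape[-3..2]=010110 (head:     ^)
Step 3: in state B at pos 1, read 1 -> (B,1)->write 1,move L,goto B. Now: state=B, head=0, tape[-3..2]=010110 (head:    ^)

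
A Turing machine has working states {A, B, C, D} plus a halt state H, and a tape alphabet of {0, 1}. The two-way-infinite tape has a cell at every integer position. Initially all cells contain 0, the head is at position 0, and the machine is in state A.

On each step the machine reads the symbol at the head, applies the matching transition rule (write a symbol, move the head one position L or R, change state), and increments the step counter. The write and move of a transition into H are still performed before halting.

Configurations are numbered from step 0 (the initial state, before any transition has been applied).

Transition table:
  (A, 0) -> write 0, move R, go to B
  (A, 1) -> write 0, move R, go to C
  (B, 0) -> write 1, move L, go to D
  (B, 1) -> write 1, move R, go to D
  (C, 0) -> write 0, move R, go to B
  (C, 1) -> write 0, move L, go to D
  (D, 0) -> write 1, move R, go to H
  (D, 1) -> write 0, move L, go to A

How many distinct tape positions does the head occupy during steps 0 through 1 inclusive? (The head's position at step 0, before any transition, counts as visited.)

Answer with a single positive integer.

Answer: 2

Derivation:
Step 1: in state A at pos 0, read 0 -> (A,0)->write 0,move R,goto B. Now: state=B, head=1, tape[-1..2]=0000 (head:   ^)
Head positions at steps 0..1: starting at 0, distinct positions visited = {0, 1} -> 2 position(s)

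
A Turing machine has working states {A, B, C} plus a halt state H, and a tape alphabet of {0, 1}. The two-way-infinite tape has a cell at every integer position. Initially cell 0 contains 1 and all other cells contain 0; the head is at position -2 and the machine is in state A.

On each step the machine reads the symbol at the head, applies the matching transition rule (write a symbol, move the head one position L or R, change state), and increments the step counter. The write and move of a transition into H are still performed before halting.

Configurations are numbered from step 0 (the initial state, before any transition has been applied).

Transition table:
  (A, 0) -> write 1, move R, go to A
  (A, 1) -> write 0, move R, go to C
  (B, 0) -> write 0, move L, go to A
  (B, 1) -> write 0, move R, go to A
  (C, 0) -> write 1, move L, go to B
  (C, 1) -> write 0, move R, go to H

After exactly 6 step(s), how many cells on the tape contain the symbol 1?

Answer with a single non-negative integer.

Answer: 2

Derivation:
Step 1: in state A at pos -2, read 0 -> (A,0)->write 1,move R,goto A. Now: state=A, head=-1, tape[-3..1]=01010 (head:   ^)
Step 2: in state A at pos -1, read 0 -> (A,0)->write 1,move R,goto A. Now: state=A, head=0, tape[-3..1]=01110 (head:    ^)
Step 3: in state A at pos 0, read 1 -> (A,1)->write 0,move R,goto C. Now: state=C, head=1, tape[-3..2]=011000 (head:     ^)
Step 4: in state C at pos 1, read 0 -> (C,0)->write 1,move L,goto B. Now: state=B, head=0, tape[-3..2]=011010 (head:    ^)
Step 5: in state B at pos 0, read 0 -> (B,0)->write 0,move L,goto A. Now: state=A, head=-1, tape[-3..2]=011010 (head:   ^)
Step 6: in state A at pos -1, read 1 -> (A,1)->write 0,move R,goto C. Now: state=C, head=0, tape[-3..2]=010010 (head:    ^)
Cells containing 1 after step 6: {-2, 1} -> 2 cell(s)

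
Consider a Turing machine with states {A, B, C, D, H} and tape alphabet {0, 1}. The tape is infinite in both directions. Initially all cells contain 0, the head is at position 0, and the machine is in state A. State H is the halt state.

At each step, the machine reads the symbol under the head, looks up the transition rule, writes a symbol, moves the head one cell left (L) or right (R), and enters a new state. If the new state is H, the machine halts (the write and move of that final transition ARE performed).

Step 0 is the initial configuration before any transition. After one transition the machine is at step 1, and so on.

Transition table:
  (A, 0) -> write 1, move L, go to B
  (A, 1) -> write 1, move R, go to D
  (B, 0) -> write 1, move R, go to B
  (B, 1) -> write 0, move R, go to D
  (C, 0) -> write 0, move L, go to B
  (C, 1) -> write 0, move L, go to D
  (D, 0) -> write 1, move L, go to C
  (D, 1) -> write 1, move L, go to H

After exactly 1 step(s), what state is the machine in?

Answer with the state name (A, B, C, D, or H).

Answer: B

Derivation:
Step 1: in state A at pos 0, read 0 -> (A,0)->write 1,move L,goto B. Now: state=B, head=-1, tape[-2..1]=0010 (head:  ^)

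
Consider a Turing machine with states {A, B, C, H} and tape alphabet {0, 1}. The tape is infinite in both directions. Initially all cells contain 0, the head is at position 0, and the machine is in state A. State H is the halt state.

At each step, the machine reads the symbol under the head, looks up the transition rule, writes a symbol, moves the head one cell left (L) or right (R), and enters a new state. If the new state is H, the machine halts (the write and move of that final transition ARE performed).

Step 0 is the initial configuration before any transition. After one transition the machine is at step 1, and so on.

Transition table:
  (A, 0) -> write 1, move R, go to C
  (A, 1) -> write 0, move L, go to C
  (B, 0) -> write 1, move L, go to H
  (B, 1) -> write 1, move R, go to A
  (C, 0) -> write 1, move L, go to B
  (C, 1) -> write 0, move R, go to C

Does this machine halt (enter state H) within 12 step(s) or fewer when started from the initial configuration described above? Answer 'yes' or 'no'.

Answer: yes

Derivation:
Step 1: in state A at pos 0, read 0 -> (A,0)->write 1,move R,goto C. Now: state=C, head=1, tape[-1..2]=0100 (head:   ^)
Step 2: in state C at pos 1, read 0 -> (C,0)->write 1,move L,goto B. Now: state=B, head=0, tape[-1..2]=0110 (head:  ^)
Step 3: in state B at pos 0, read 1 -> (B,1)->write 1,move R,goto A. Now: state=A, head=1, tape[-1..2]=0110 (head:   ^)
Step 4: in state A at pos 1, read 1 -> (A,1)->write 0,move L,goto C. Now: state=C, head=0, tape[-1..2]=0100 (head:  ^)
Step 5: in state C at pos 0, read 1 -> (C,1)->write 0,move R,goto C. Now: state=C, head=1, tape[-1..2]=0000 (head:   ^)
Step 6: in state C at pos 1, read 0 -> (C,0)->write 1,move L,goto B. Now: state=B, head=0, tape[-1..2]=0010 (head:  ^)
Step 7: in state B at pos 0, read 0 -> (B,0)->write 1,move L,goto H. Now: state=H, head=-1, tape[-2..2]=00110 (head:  ^)
State H reached at step 7; 7 <= 12 -> yes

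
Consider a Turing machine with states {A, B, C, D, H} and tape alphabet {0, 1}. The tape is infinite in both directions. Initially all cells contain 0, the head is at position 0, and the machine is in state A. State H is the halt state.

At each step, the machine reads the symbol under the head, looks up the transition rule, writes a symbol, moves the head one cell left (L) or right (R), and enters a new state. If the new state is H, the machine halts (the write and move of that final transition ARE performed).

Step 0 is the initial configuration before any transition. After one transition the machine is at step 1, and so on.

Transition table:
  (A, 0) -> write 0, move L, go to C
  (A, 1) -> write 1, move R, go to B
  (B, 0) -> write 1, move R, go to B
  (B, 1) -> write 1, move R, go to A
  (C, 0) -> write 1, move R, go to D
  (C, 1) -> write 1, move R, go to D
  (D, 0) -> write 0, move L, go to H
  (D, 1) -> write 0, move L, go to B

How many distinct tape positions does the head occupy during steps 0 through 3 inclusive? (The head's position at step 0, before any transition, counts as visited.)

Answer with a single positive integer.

Step 1: in state A at pos 0, read 0 -> (A,0)->write 0,move L,goto C. Now: state=C, head=-1, tape[-2..1]=0000 (head:  ^)
Step 2: in state C at pos -1, read 0 -> (C,0)->write 1,move R,goto D. Now: state=D, head=0, tape[-2..1]=0100 (head:   ^)
Step 3: in state D at pos 0, read 0 -> (D,0)->write 0,move L,goto H. Now: state=H, head=-1, tape[-2..1]=0100 (head:  ^)
Head positions at steps 0..3: starting at 0, distinct positions visited = {-1, 0} -> 2 position(s)

Answer: 2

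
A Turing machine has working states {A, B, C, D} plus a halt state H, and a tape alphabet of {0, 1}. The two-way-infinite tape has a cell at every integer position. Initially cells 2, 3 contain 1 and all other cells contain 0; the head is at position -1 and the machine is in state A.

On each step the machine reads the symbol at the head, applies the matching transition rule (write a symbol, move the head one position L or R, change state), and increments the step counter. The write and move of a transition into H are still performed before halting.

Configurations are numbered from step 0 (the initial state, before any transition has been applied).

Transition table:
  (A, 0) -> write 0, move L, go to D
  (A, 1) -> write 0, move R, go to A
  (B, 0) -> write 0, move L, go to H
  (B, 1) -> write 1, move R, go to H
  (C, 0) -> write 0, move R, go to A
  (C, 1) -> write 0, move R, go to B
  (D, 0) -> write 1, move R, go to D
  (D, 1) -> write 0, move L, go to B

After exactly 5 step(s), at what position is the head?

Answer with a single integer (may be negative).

Answer: 2

Derivation:
Step 1: in state A at pos -1, read 0 -> (A,0)->write 0,move L,goto D. Now: state=D, head=-2, tape[-3..4]=00000110 (head:  ^)
Step 2: in state D at pos -2, read 0 -> (D,0)->write 1,move R,goto D. Now: state=D, head=-1, tape[-3..4]=01000110 (head:   ^)
Step 3: in state D at pos -1, read 0 -> (D,0)->write 1,move R,goto D. Now: state=D, head=0, tape[-3..4]=01100110 (head:    ^)
Step 4: in state D at pos 0, read 0 -> (D,0)->write 1,move R,goto D. Now: state=D, head=1, tape[-3..4]=01110110 (head:     ^)
Step 5: in state D at pos 1, read 0 -> (D,0)->write 1,move R,goto D. Now: state=D, head=2, tape[-3..4]=01111110 (head:      ^)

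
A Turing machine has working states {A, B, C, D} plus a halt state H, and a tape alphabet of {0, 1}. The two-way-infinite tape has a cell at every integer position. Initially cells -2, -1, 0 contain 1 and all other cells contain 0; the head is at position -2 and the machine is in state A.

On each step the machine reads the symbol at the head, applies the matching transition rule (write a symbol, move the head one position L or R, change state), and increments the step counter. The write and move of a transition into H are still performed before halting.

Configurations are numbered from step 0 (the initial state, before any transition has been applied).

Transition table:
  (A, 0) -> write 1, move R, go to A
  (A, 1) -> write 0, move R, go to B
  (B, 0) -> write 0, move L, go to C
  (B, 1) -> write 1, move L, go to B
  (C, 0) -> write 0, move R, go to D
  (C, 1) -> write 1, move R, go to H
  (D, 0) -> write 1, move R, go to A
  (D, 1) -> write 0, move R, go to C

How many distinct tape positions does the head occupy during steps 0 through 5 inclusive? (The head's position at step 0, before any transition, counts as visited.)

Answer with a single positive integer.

Answer: 3

Derivation:
Step 1: in state A at pos -2, read 1 -> (A,1)->write 0,move R,goto B. Now: state=B, head=-1, tape[-3..1]=00110 (head:   ^)
Step 2: in state B at pos -1, read 1 -> (B,1)->write 1,move L,goto B. Now: state=B, head=-2, tape[-3..1]=00110 (head:  ^)
Step 3: in state B at pos -2, read 0 -> (B,0)->write 0,move L,goto C. Now: state=C, head=-3, tape[-4..1]=000110 (head:  ^)
Step 4: in state C at pos -3, read 0 -> (C,0)->write 0,move R,goto D. Now: state=D, head=-2, tape[-4..1]=000110 (head:   ^)
Step 5: in state D at pos -2, read 0 -> (D,0)->write 1,move R,goto A. Now: state=A, head=-1, tape[-4..1]=001110 (head:    ^)
Head positions at steps 0..5: starting at -2, distinct positions visited = {-3, -2, -1} -> 3 position(s)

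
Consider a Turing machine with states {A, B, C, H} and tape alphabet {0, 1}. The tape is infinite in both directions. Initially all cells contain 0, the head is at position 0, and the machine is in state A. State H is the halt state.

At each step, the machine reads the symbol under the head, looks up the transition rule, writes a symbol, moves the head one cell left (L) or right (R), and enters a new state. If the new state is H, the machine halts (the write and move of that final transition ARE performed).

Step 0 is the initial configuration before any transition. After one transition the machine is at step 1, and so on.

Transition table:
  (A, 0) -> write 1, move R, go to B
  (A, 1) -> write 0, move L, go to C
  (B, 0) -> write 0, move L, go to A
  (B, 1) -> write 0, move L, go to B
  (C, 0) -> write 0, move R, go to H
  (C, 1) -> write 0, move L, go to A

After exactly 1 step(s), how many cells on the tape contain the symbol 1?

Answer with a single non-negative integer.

Step 1: in state A at pos 0, read 0 -> (A,0)->write 1,move R,goto B. Now: state=B, head=1, tape[-1..2]=0100 (head:   ^)
Cells containing 1 after step 1: {0} -> 1 cell(s)

Answer: 1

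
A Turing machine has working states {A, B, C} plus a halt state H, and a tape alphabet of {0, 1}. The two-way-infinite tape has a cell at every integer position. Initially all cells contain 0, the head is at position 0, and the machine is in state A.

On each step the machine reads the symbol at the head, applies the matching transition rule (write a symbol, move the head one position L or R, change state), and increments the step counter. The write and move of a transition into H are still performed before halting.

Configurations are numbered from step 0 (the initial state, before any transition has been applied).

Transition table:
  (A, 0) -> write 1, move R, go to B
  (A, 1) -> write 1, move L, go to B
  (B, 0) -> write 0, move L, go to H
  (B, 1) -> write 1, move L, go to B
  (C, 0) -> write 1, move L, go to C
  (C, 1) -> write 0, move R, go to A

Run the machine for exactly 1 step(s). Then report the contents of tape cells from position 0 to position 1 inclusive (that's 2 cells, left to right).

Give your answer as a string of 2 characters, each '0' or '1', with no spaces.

Step 1: in state A at pos 0, read 0 -> (A,0)->write 1,move R,goto B. Now: state=B, head=1, tape[-1..2]=0100 (head:   ^)

Answer: 10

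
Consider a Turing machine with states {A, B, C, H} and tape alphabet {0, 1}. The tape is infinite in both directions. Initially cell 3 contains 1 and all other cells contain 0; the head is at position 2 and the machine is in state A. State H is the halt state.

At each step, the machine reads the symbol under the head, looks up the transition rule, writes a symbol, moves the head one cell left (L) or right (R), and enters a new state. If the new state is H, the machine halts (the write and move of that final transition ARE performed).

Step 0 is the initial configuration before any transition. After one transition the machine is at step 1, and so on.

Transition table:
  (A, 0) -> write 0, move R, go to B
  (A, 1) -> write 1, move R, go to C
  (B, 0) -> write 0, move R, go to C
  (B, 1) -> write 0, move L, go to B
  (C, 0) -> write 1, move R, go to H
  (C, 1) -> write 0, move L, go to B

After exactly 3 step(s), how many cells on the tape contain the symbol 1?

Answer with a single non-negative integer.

Answer: 0

Derivation:
Step 1: in state A at pos 2, read 0 -> (A,0)->write 0,move R,goto B. Now: state=B, head=3, tape[1..4]=0010 (head:   ^)
Step 2: in state B at pos 3, read 1 -> (B,1)->write 0,move L,goto B. Now: state=B, head=2, tape[1..4]=0000 (head:  ^)
Step 3: in state B at pos 2, read 0 -> (B,0)->write 0,move R,goto C. Now: state=C, head=3, tape[1..4]=0000 (head:   ^)
No cell contains 1 after step 3 -> 0 cell(s)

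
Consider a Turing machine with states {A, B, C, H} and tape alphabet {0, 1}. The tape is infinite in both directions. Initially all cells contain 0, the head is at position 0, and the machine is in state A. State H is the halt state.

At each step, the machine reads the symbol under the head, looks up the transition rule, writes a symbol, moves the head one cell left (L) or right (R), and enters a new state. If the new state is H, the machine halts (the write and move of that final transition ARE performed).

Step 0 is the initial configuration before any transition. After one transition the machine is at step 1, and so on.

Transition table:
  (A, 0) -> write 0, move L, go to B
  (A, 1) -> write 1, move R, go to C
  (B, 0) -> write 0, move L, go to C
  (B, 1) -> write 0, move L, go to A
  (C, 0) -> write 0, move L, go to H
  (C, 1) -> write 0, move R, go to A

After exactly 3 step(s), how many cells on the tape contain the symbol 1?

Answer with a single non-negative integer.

Step 1: in state A at pos 0, read 0 -> (A,0)->write 0,move L,goto B. Now: state=B, head=-1, tape[-2..1]=0000 (head:  ^)
Step 2: in state B at pos -1, read 0 -> (B,0)->write 0,move L,goto C. Now: state=C, head=-2, tape[-3..1]=00000 (head:  ^)
Step 3: in state C at pos -2, read 0 -> (C,0)->write 0,move L,goto H. Now: state=H, head=-3, tape[-4..1]=000000 (head:  ^)
No cell contains 1 after step 3 -> 0 cell(s)

Answer: 0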